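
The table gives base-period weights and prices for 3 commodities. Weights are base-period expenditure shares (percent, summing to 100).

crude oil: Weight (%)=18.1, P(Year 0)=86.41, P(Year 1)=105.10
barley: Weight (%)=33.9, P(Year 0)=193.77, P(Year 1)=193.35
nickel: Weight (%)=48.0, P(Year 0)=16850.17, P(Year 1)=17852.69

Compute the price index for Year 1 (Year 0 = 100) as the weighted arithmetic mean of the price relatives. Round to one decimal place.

106.7

crude oil: 18.1 × (105.10/86.41) = 18.1 × 1.216294 = 22.0149
barley: 33.9 × (193.35/193.77) = 33.9 × 0.997832 = 33.8265
nickel: 48.0 × (17852.69/16850.17) = 48.0 × 1.059496 = 50.8558
Index = Σ wᵢ·(p₁ᵢ/p₀ᵢ) = 22.0149 + 33.8265 + 50.8558 = 106.6973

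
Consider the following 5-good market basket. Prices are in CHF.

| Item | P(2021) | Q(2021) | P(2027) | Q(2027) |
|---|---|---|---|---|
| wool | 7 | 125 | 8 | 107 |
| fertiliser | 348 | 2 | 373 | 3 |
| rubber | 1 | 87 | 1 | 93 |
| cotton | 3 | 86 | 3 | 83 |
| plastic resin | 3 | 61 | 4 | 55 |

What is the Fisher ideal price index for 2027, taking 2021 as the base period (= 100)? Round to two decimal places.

110.77

Laspeyres component (base-period weights):
ΣP(2027)Q(2021) = 8×125 + 373×2 + 1×87 + 3×86 + 4×61 = 1000 + 746 + 87 + 258 + 244 = 2335
ΣP(2021)Q(2021) = 7×125 + 348×2 + 1×87 + 3×86 + 3×61 = 875 + 696 + 87 + 258 + 183 = 2099
L = 2335 / 2099 × 100 = 111.2434
Paasche component (current-period weights):
ΣP(2027)Q(2027) = 8×107 + 373×3 + 1×93 + 3×83 + 4×55 = 856 + 1119 + 93 + 249 + 220 = 2537
ΣP(2021)Q(2027) = 7×107 + 348×3 + 1×93 + 3×83 + 3×55 = 749 + 1044 + 93 + 249 + 165 = 2300
P = 2537 / 2300 × 100 = 110.3043
Fisher = √(L × P) = √(111.2434 × 110.3043) = 110.7729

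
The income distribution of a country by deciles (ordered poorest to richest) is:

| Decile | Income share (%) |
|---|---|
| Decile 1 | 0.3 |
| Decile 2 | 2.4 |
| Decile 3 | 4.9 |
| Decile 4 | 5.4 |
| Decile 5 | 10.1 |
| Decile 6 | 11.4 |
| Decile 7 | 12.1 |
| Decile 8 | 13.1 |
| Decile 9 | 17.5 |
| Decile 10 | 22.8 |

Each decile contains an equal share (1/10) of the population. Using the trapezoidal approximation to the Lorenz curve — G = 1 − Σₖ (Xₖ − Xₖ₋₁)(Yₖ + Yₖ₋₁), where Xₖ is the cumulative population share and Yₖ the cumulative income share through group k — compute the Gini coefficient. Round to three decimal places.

Cumulative income shares Yₖ: 0.0030, 0.0270, 0.0760, 0.1300, 0.2310, 0.3450, 0.4660, 0.5970, 0.7720, 1.0000
Σ (Xₖ−Xₖ₋₁)(Yₖ+Yₖ₋₁) = (1/10)(0.0030+0.0000) + (1/10)(0.0270+0.0030) + (1/10)(0.0760+0.0270) + (1/10)(0.1300+0.0760) + (1/10)(0.2310+0.1300) + (1/10)(0.3450+0.2310) + (1/10)(0.4660+0.3450) + (1/10)(0.5970+0.4660) + (1/10)(0.7720+0.5970) + (1/10)(1.0000+0.7720)
  = 0.0003 + 0.0030 + 0.0103 + 0.0206 + 0.0361 + 0.0576 + 0.0811 + 0.1063 + 0.1369 + 0.1772 = 0.6294
G = 1 − 0.6294 = 0.3706

0.371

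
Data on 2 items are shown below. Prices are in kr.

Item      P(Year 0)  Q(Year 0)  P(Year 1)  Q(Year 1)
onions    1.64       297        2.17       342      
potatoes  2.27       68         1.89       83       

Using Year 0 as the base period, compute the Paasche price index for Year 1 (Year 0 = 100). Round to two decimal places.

Paasche price index uses current-period quantities as weights.
ΣP(Year 1)·Q(Year 1) = 2.17×342 + 1.89×83 = 742.14 + 156.87 = 899.01
ΣP(Year 0)·Q(Year 1) = 1.64×342 + 2.27×83 = 560.88 + 188.41 = 749.29
Index = 899.01 / 749.29 × 100 = 119.9816

119.98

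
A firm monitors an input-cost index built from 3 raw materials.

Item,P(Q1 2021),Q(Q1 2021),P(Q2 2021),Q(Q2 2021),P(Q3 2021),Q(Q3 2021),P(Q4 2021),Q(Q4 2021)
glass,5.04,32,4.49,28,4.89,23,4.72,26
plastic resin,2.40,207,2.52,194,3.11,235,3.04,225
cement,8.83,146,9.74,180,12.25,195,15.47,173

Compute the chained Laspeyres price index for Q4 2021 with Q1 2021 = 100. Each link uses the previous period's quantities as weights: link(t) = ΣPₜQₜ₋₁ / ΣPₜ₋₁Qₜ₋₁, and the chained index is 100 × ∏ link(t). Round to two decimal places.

Link Q1 2021→Q2 2021:
ΣP(Q2 2021)Q(Q1 2021) = 4.49×32 + 2.52×207 + 9.74×146 = 143.68 + 521.64 + 1422.04 = 2087.36
ΣP(Q1 2021)Q(Q1 2021) = 5.04×32 + 2.40×207 + 8.83×146 = 161.28 + 496.8 + 1289.18 = 1947.26
link = 2087.36/1947.26 = 1.071947
Link Q2 2021→Q3 2021:
ΣP(Q3 2021)Q(Q2 2021) = 4.89×28 + 3.11×194 + 12.25×180 = 136.92 + 603.34 + 2205 = 2945.26
ΣP(Q2 2021)Q(Q2 2021) = 4.49×28 + 2.52×194 + 9.74×180 = 125.72 + 488.88 + 1753.2 = 2367.8
link = 2945.26/2367.8 = 1.243880
Link Q3 2021→Q4 2021:
ΣP(Q4 2021)Q(Q3 2021) = 4.72×23 + 3.04×235 + 15.47×195 = 108.56 + 714.4 + 3016.65 = 3839.61
ΣP(Q3 2021)Q(Q3 2021) = 4.89×23 + 3.11×235 + 12.25×195 = 112.47 + 730.85 + 2388.75 = 3232.07
link = 3839.61/3232.07 = 1.187972
Chained index = 100 × 1.071947 × 1.243880 × 1.187972 = 158.4012

158.40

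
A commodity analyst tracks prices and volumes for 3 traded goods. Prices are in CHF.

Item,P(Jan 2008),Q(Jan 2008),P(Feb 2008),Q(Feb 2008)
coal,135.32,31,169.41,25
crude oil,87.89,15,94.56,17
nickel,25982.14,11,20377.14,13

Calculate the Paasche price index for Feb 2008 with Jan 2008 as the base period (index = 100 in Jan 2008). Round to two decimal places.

Paasche price index uses current-period quantities as weights.
ΣP(Feb 2008)·Q(Feb 2008) = 169.41×25 + 94.56×17 + 20377.14×13 = 4235.25 + 1607.52 + 264902.82 = 270745.59
ΣP(Jan 2008)·Q(Feb 2008) = 135.32×25 + 87.89×17 + 25982.14×13 = 3383 + 1494.13 + 337767.82 = 342644.95
Index = 270745.59 / 342644.95 × 100 = 79.0164

79.02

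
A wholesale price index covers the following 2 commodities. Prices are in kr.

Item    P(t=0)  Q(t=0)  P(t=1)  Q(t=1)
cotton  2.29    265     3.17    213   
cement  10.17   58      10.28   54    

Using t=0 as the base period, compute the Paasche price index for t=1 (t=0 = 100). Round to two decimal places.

Paasche price index uses current-period quantities as weights.
ΣP(t=1)·Q(t=1) = 3.17×213 + 10.28×54 = 675.21 + 555.12 = 1230.33
ΣP(t=0)·Q(t=1) = 2.29×213 + 10.17×54 = 487.77 + 549.18 = 1036.95
Index = 1230.33 / 1036.95 × 100 = 118.6489

118.65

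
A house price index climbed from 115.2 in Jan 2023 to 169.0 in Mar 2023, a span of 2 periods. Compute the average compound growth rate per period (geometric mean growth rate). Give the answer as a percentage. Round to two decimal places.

21.12%

Growth factor = (169.0/115.2)^(1/2) = (1.467014)^(1/2) = 1.211203
Growth rate = 1.211203 − 1 = 0.211203 = 21.1203%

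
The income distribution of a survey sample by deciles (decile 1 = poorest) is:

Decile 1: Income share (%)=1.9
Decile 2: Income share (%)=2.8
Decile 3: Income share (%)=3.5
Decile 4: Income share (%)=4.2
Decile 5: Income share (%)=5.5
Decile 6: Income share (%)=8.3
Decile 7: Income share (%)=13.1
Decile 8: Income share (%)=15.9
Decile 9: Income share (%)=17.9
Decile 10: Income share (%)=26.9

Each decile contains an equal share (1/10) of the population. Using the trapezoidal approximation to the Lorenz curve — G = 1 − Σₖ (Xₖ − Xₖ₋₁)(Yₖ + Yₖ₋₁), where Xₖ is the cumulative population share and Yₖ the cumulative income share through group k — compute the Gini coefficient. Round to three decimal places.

0.422

Cumulative income shares Yₖ: 0.0190, 0.0470, 0.0820, 0.1240, 0.1790, 0.2620, 0.3930, 0.5520, 0.7310, 1.0000
Σ (Xₖ−Xₖ₋₁)(Yₖ+Yₖ₋₁) = (1/10)(0.0190+0.0000) + (1/10)(0.0470+0.0190) + (1/10)(0.0820+0.0470) + (1/10)(0.1240+0.0820) + (1/10)(0.1790+0.1240) + (1/10)(0.2620+0.1790) + (1/10)(0.3930+0.2620) + (1/10)(0.5520+0.3930) + (1/10)(0.7310+0.5520) + (1/10)(1.0000+0.7310)
  = 0.0019 + 0.0066 + 0.0129 + 0.0206 + 0.0303 + 0.0441 + 0.0655 + 0.0945 + 0.1283 + 0.1731 = 0.5778
G = 1 − 0.5778 = 0.4222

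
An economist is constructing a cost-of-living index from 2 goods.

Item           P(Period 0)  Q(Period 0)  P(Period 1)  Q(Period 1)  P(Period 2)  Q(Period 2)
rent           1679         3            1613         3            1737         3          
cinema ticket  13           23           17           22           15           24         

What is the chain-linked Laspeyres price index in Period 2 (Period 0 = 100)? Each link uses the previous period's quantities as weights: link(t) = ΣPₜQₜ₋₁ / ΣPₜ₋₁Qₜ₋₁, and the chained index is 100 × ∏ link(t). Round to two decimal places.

104.18

Link Period 0→Period 1:
ΣP(Period 1)Q(Period 0) = 1613×3 + 17×23 = 4839 + 391 = 5230
ΣP(Period 0)Q(Period 0) = 1679×3 + 13×23 = 5037 + 299 = 5336
link = 5230/5336 = 0.980135
Link Period 1→Period 2:
ΣP(Period 2)Q(Period 1) = 1737×3 + 15×22 = 5211 + 330 = 5541
ΣP(Period 1)Q(Period 1) = 1613×3 + 17×22 = 4839 + 374 = 5213
link = 5541/5213 = 1.062920
Chained index = 100 × 0.980135 × 1.062920 = 104.1805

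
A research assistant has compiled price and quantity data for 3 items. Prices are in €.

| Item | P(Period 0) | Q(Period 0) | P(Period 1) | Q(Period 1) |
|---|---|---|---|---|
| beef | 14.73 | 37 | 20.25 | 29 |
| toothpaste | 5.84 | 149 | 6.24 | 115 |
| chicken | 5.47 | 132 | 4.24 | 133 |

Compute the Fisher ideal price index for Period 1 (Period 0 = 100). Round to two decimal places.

Laspeyres component (base-period weights):
ΣP(Period 1)Q(Period 0) = 20.25×37 + 6.24×149 + 4.24×132 = 749.25 + 929.76 + 559.68 = 2238.69
ΣP(Period 0)Q(Period 0) = 14.73×37 + 5.84×149 + 5.47×132 = 545.01 + 870.16 + 722.04 = 2137.21
L = 2238.69 / 2137.21 × 100 = 104.7482
Paasche component (current-period weights):
ΣP(Period 1)Q(Period 1) = 20.25×29 + 6.24×115 + 4.24×133 = 587.25 + 717.6 + 563.92 = 1868.77
ΣP(Period 0)Q(Period 1) = 14.73×29 + 5.84×115 + 5.47×133 = 427.17 + 671.6 + 727.51 = 1826.28
P = 1868.77 / 1826.28 × 100 = 102.3266
Fisher = √(L × P) = √(104.7482 × 102.3266) = 103.5303

103.53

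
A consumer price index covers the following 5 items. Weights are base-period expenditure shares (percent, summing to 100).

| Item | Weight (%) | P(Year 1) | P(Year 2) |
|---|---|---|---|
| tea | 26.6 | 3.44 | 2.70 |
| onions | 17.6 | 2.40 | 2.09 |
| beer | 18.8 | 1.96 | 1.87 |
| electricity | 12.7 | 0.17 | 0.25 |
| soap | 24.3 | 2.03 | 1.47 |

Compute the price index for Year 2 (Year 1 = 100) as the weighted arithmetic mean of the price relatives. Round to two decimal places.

90.41

tea: 26.6 × (2.70/3.44) = 26.6 × 0.784884 = 20.8779
onions: 17.6 × (2.09/2.40) = 17.6 × 0.870833 = 15.3267
beer: 18.8 × (1.87/1.96) = 18.8 × 0.954082 = 17.9367
electricity: 12.7 × (0.25/0.17) = 12.7 × 1.470588 = 18.6765
soap: 24.3 × (1.47/2.03) = 24.3 × 0.724138 = 17.5966
Index = Σ wᵢ·(p₁ᵢ/p₀ᵢ) = 20.8779 + 15.3267 + 17.9367 + 18.6765 + 17.5966 = 90.4143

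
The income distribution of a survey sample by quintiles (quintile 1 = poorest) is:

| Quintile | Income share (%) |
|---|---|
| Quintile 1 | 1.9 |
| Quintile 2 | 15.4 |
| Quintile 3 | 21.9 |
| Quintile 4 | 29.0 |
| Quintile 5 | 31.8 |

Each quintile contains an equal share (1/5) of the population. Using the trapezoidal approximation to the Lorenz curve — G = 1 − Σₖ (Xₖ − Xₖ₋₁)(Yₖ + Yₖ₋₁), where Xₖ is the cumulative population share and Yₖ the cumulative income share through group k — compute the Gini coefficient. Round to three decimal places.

Cumulative income shares Yₖ: 0.0190, 0.1730, 0.3920, 0.6820, 1.0000
Σ (Xₖ−Xₖ₋₁)(Yₖ+Yₖ₋₁) = (1/5)(0.0190+0.0000) + (1/5)(0.1730+0.0190) + (1/5)(0.3920+0.1730) + (1/5)(0.6820+0.3920) + (1/5)(1.0000+0.6820)
  = 0.0038 + 0.0384 + 0.1130 + 0.2148 + 0.3364 = 0.7064
G = 1 − 0.7064 = 0.2936

0.294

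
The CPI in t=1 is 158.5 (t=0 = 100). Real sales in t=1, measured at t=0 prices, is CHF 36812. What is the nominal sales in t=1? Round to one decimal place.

Nominal = Real × (Index/100) = 36812 × (158.5/100)
        = 36812 × 1.585 = 58347.0200

58347.0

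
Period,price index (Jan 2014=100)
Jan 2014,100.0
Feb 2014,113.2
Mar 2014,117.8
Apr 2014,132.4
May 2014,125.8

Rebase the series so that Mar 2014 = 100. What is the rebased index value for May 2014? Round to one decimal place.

Rebased(May 2014) = 125.8 / 117.8 × 100 = 106.7912

106.8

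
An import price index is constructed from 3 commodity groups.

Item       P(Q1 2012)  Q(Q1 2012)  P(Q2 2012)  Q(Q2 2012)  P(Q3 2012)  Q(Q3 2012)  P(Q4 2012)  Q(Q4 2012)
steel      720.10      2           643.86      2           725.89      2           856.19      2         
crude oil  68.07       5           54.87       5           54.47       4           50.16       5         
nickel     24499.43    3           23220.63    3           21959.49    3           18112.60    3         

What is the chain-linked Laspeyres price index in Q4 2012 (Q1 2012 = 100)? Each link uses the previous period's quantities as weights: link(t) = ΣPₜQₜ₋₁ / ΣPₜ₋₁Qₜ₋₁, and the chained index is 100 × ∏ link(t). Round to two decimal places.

Link Q1 2012→Q2 2012:
ΣP(Q2 2012)Q(Q1 2012) = 643.86×2 + 54.87×5 + 23220.63×3 = 1287.72 + 274.35 + 69661.89 = 71223.96
ΣP(Q1 2012)Q(Q1 2012) = 720.10×2 + 68.07×5 + 24499.43×3 = 1440.2 + 340.35 + 73498.29 = 75278.84
link = 71223.96/75278.84 = 0.946135
Link Q2 2012→Q3 2012:
ΣP(Q3 2012)Q(Q2 2012) = 725.89×2 + 54.47×5 + 21959.49×3 = 1451.78 + 272.35 + 65878.47 = 67602.6
ΣP(Q2 2012)Q(Q2 2012) = 643.86×2 + 54.87×5 + 23220.63×3 = 1287.72 + 274.35 + 69661.89 = 71223.96
link = 67602.6/71223.96 = 0.949155
Link Q3 2012→Q4 2012:
ΣP(Q4 2012)Q(Q3 2012) = 856.19×2 + 50.16×4 + 18112.60×3 = 1712.38 + 200.64 + 54337.8 = 56250.82
ΣP(Q3 2012)Q(Q3 2012) = 725.89×2 + 54.47×4 + 21959.49×3 = 1451.78 + 217.88 + 65878.47 = 67548.13
link = 56250.82/67548.13 = 0.832752
Chained index = 100 × 0.946135 × 0.949155 × 0.832752 = 74.7835

74.78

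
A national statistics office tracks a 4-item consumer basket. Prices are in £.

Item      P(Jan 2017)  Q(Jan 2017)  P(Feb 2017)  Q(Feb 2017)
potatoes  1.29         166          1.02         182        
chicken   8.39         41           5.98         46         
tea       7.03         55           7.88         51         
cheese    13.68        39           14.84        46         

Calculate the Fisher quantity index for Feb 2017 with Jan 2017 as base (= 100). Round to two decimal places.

108.56

Laspeyres component (base-period weights):
ΣP(Jan 2017)Q(Feb 2017) = 1.29×182 + 8.39×46 + 7.03×51 + 13.68×46 = 234.78 + 385.94 + 358.53 + 629.28 = 1608.53
ΣP(Jan 2017)Q(Jan 2017) = 1.29×166 + 8.39×41 + 7.03×55 + 13.68×39 = 214.14 + 343.99 + 386.65 + 533.52 = 1478.3
L = 1608.53 / 1478.3 × 100 = 108.8094
Paasche component (current-period weights):
ΣP(Feb 2017)Q(Feb 2017) = 1.02×182 + 5.98×46 + 7.88×51 + 14.84×46 = 185.64 + 275.08 + 401.88 + 682.64 = 1545.24
ΣP(Feb 2017)Q(Jan 2017) = 1.02×166 + 5.98×41 + 7.88×55 + 14.84×39 = 169.32 + 245.18 + 433.4 + 578.76 = 1426.66
P = 1545.24 / 1426.66 × 100 = 108.3117
Fisher = √(L × P) = √(108.8094 × 108.3117) = 108.5603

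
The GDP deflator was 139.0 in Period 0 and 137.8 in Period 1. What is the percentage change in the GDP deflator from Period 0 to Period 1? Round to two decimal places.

Change = (137.8 − 139.0) / 139.0 × 100
       = -1.2 / 139.0 × 100 = -0.8633%

-0.86%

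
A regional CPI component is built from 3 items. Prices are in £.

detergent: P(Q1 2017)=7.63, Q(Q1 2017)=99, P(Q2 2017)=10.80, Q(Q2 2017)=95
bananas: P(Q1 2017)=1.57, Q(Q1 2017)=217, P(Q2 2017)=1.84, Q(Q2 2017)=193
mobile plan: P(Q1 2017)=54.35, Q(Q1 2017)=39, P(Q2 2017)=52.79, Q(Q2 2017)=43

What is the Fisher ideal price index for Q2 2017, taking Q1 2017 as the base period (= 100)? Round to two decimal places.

109.10

Laspeyres component (base-period weights):
ΣP(Q2 2017)Q(Q1 2017) = 10.80×99 + 1.84×217 + 52.79×39 = 1069.2 + 399.28 + 2058.81 = 3527.29
ΣP(Q1 2017)Q(Q1 2017) = 7.63×99 + 1.57×217 + 54.35×39 = 755.37 + 340.69 + 2119.65 = 3215.71
L = 3527.29 / 3215.71 × 100 = 109.6893
Paasche component (current-period weights):
ΣP(Q2 2017)Q(Q2 2017) = 10.80×95 + 1.84×193 + 52.79×43 = 1026 + 355.12 + 2269.97 = 3651.09
ΣP(Q1 2017)Q(Q2 2017) = 7.63×95 + 1.57×193 + 54.35×43 = 724.85 + 303.01 + 2337.05 = 3364.91
P = 3651.09 / 3364.91 × 100 = 108.5048
Fisher = √(L × P) = √(109.6893 × 108.5048) = 109.0955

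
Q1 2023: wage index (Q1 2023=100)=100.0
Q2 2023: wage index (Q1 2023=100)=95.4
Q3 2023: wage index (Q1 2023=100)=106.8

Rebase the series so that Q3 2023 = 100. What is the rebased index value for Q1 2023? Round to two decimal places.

93.63

Rebased(Q1 2023) = 100.0 / 106.8 × 100 = 93.6330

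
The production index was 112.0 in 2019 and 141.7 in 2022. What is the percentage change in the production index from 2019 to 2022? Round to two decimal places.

26.52%

Change = (141.7 − 112.0) / 112.0 × 100
       = 29.7 / 112.0 × 100 = 26.5179%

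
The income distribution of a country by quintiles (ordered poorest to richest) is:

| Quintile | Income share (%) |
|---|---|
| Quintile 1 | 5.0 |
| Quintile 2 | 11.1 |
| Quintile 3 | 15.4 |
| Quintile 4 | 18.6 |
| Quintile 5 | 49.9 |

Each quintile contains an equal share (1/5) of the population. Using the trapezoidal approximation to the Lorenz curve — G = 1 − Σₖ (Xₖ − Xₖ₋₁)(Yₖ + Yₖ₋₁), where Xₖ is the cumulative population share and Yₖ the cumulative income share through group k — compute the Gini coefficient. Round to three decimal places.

Cumulative income shares Yₖ: 0.0500, 0.1610, 0.3150, 0.5010, 1.0000
Σ (Xₖ−Xₖ₋₁)(Yₖ+Yₖ₋₁) = (1/5)(0.0500+0.0000) + (1/5)(0.1610+0.0500) + (1/5)(0.3150+0.1610) + (1/5)(0.5010+0.3150) + (1/5)(1.0000+0.5010)
  = 0.0100 + 0.0422 + 0.0952 + 0.1632 + 0.3002 = 0.6108
G = 1 − 0.6108 = 0.3892

0.389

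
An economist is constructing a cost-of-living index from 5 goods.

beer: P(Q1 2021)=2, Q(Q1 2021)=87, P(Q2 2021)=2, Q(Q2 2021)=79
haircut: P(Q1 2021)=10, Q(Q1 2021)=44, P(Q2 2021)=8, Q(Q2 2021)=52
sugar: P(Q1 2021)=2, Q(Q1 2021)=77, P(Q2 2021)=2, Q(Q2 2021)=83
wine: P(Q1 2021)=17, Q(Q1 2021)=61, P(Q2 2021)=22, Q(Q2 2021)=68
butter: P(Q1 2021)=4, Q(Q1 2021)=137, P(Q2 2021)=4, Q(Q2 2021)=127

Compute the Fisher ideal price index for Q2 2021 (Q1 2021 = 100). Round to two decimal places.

Laspeyres component (base-period weights):
ΣP(Q2 2021)Q(Q1 2021) = 2×87 + 8×44 + 2×77 + 22×61 + 4×137 = 174 + 352 + 154 + 1342 + 548 = 2570
ΣP(Q1 2021)Q(Q1 2021) = 2×87 + 10×44 + 2×77 + 17×61 + 4×137 = 174 + 440 + 154 + 1037 + 548 = 2353
L = 2570 / 2353 × 100 = 109.2223
Paasche component (current-period weights):
ΣP(Q2 2021)Q(Q2 2021) = 2×79 + 8×52 + 2×83 + 22×68 + 4×127 = 158 + 416 + 166 + 1496 + 508 = 2744
ΣP(Q1 2021)Q(Q2 2021) = 2×79 + 10×52 + 2×83 + 17×68 + 4×127 = 158 + 520 + 166 + 1156 + 508 = 2508
P = 2744 / 2508 × 100 = 109.4099
Fisher = √(L × P) = √(109.2223 × 109.4099) = 109.3160

109.32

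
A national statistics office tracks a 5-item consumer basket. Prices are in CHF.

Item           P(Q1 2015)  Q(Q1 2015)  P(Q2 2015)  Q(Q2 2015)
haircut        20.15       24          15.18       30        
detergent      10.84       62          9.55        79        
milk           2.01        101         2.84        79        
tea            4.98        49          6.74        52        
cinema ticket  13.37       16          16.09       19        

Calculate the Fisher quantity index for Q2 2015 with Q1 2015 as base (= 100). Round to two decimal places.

115.77

Laspeyres component (base-period weights):
ΣP(Q1 2015)Q(Q2 2015) = 20.15×30 + 10.84×79 + 2.01×79 + 4.98×52 + 13.37×19 = 604.5 + 856.36 + 158.79 + 258.96 + 254.03 = 2132.64
ΣP(Q1 2015)Q(Q1 2015) = 20.15×24 + 10.84×62 + 2.01×101 + 4.98×49 + 13.37×16 = 483.6 + 672.08 + 203.01 + 244.02 + 213.92 = 1816.63
L = 2132.64 / 1816.63 × 100 = 117.3954
Paasche component (current-period weights):
ΣP(Q2 2015)Q(Q2 2015) = 15.18×30 + 9.55×79 + 2.84×79 + 6.74×52 + 16.09×19 = 455.4 + 754.45 + 224.36 + 350.48 + 305.71 = 2090.4
ΣP(Q2 2015)Q(Q1 2015) = 15.18×24 + 9.55×62 + 2.84×101 + 6.74×49 + 16.09×16 = 364.32 + 592.1 + 286.84 + 330.26 + 257.44 = 1830.96
P = 2090.4 / 1830.96 × 100 = 114.1696
Fisher = √(L × P) = √(117.3954 × 114.1696) = 115.7713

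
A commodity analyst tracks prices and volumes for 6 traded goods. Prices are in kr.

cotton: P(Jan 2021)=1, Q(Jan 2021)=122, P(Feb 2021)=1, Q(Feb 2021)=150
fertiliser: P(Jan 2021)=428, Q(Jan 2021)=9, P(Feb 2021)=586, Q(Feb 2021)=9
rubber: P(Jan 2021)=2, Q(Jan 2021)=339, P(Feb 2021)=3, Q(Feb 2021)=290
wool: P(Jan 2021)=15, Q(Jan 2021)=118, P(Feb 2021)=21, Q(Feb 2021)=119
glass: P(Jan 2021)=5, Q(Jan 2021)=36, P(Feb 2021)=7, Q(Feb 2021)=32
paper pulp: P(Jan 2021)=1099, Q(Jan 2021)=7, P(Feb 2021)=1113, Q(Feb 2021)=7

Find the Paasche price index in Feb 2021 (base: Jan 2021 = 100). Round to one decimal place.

118.2

Paasche price index uses current-period quantities as weights.
ΣP(Feb 2021)·Q(Feb 2021) = 1×150 + 586×9 + 3×290 + 21×119 + 7×32 + 1113×7 = 150 + 5274 + 870 + 2499 + 224 + 7791 = 16808
ΣP(Jan 2021)·Q(Feb 2021) = 1×150 + 428×9 + 2×290 + 15×119 + 5×32 + 1099×7 = 150 + 3852 + 580 + 1785 + 160 + 7693 = 14220
Index = 16808 / 14220 × 100 = 118.1997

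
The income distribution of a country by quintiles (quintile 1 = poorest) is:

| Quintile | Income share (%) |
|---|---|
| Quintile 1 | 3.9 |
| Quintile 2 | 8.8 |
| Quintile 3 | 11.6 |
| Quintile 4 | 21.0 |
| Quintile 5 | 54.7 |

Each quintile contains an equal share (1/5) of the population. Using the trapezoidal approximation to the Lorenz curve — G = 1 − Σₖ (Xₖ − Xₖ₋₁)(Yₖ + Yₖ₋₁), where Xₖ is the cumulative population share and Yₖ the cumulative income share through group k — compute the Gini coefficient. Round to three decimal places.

Cumulative income shares Yₖ: 0.0390, 0.1270, 0.2430, 0.4530, 1.0000
Σ (Xₖ−Xₖ₋₁)(Yₖ+Yₖ₋₁) = (1/5)(0.0390+0.0000) + (1/5)(0.1270+0.0390) + (1/5)(0.2430+0.1270) + (1/5)(0.4530+0.2430) + (1/5)(1.0000+0.4530)
  = 0.0078 + 0.0332 + 0.0740 + 0.1392 + 0.2906 = 0.5448
G = 1 − 0.5448 = 0.4552

0.455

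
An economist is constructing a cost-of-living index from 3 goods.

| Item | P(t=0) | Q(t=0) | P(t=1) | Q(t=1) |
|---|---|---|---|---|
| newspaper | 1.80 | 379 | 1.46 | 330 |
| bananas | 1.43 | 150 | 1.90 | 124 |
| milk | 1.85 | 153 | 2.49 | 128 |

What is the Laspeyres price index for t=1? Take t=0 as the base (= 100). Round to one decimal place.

Laspeyres price index uses base-period quantities as weights.
ΣP(t=1)·Q(t=0) = 1.46×379 + 1.90×150 + 2.49×153 = 553.34 + 285 + 380.97 = 1219.31
ΣP(t=0)·Q(t=0) = 1.80×379 + 1.43×150 + 1.85×153 = 682.2 + 214.5 + 283.05 = 1179.75
Index = 1219.31 / 1179.75 × 100 = 103.3533

103.4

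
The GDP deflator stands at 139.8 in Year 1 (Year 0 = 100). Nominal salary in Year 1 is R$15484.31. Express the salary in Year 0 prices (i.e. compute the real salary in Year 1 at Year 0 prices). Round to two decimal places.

Real = Nominal ÷ (Index/100) = 15484.31 ÷ (139.8/100)
     = 15484.31 ÷ 1.398 = 11076.0443

11076.04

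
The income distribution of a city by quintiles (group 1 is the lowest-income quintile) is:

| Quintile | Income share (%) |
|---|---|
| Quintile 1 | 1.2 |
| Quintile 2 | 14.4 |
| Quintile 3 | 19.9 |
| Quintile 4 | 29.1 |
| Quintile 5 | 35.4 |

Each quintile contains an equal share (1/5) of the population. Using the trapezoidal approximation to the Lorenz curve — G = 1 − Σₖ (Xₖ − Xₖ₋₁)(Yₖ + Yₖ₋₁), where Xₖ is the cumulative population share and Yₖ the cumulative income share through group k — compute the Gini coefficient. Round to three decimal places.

0.332

Cumulative income shares Yₖ: 0.0120, 0.1560, 0.3550, 0.6460, 1.0000
Σ (Xₖ−Xₖ₋₁)(Yₖ+Yₖ₋₁) = (1/5)(0.0120+0.0000) + (1/5)(0.1560+0.0120) + (1/5)(0.3550+0.1560) + (1/5)(0.6460+0.3550) + (1/5)(1.0000+0.6460)
  = 0.0024 + 0.0336 + 0.1022 + 0.2002 + 0.3292 = 0.6676
G = 1 − 0.6676 = 0.3324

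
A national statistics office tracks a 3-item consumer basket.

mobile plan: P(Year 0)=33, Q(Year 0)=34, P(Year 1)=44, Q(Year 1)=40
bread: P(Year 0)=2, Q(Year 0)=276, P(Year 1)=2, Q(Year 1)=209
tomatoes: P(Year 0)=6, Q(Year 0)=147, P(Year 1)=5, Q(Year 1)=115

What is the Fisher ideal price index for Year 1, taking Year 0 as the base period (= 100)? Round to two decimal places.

111.11

Laspeyres component (base-period weights):
ΣP(Year 1)Q(Year 0) = 44×34 + 2×276 + 5×147 = 1496 + 552 + 735 = 2783
ΣP(Year 0)Q(Year 0) = 33×34 + 2×276 + 6×147 = 1122 + 552 + 882 = 2556
L = 2783 / 2556 × 100 = 108.8811
Paasche component (current-period weights):
ΣP(Year 1)Q(Year 1) = 44×40 + 2×209 + 5×115 = 1760 + 418 + 575 = 2753
ΣP(Year 0)Q(Year 1) = 33×40 + 2×209 + 6×115 = 1320 + 418 + 690 = 2428
P = 2753 / 2428 × 100 = 113.3855
Fisher = √(L × P) = √(108.8811 × 113.3855) = 111.1105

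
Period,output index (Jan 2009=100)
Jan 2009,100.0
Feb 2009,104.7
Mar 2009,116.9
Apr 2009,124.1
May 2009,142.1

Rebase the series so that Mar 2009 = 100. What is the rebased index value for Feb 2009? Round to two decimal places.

89.56

Rebased(Feb 2009) = 104.7 / 116.9 × 100 = 89.5637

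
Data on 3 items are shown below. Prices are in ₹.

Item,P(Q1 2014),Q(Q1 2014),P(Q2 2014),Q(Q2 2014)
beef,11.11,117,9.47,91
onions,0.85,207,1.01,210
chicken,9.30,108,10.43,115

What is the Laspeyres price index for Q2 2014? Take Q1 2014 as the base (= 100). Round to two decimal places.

98.52

Laspeyres price index uses base-period quantities as weights.
ΣP(Q2 2014)·Q(Q1 2014) = 9.47×117 + 1.01×207 + 10.43×108 = 1107.99 + 209.07 + 1126.44 = 2443.5
ΣP(Q1 2014)·Q(Q1 2014) = 11.11×117 + 0.85×207 + 9.30×108 = 1299.87 + 175.95 + 1004.4 = 2480.22
Index = 2443.5 / 2480.22 × 100 = 98.5195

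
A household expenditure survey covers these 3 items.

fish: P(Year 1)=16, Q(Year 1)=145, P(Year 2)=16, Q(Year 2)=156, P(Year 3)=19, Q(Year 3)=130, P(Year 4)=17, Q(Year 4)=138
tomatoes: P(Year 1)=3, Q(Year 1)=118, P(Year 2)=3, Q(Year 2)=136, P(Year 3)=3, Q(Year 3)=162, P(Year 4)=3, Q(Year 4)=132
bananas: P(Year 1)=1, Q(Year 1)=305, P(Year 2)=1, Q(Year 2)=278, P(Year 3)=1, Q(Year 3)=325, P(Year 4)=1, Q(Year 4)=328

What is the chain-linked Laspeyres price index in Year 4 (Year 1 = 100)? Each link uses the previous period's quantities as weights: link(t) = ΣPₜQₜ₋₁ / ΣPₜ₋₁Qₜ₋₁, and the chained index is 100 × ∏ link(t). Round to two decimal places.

105.62

Link Year 1→Year 2:
ΣP(Year 2)Q(Year 1) = 16×145 + 3×118 + 1×305 = 2320 + 354 + 305 = 2979
ΣP(Year 1)Q(Year 1) = 16×145 + 3×118 + 1×305 = 2320 + 354 + 305 = 2979
link = 2979/2979 = 1.000000
Link Year 2→Year 3:
ΣP(Year 3)Q(Year 2) = 19×156 + 3×136 + 1×278 = 2964 + 408 + 278 = 3650
ΣP(Year 2)Q(Year 2) = 16×156 + 3×136 + 1×278 = 2496 + 408 + 278 = 3182
link = 3650/3182 = 1.147077
Link Year 3→Year 4:
ΣP(Year 4)Q(Year 3) = 17×130 + 3×162 + 1×325 = 2210 + 486 + 325 = 3021
ΣP(Year 3)Q(Year 3) = 19×130 + 3×162 + 1×325 = 2470 + 486 + 325 = 3281
link = 3021/3281 = 0.920756
Chained index = 100 × 1.000000 × 1.147077 × 0.920756 = 105.6178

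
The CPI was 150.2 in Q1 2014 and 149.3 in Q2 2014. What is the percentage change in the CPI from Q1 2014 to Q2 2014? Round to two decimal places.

Change = (149.3 − 150.2) / 150.2 × 100
       = -0.9 / 150.2 × 100 = -0.5992%

-0.60%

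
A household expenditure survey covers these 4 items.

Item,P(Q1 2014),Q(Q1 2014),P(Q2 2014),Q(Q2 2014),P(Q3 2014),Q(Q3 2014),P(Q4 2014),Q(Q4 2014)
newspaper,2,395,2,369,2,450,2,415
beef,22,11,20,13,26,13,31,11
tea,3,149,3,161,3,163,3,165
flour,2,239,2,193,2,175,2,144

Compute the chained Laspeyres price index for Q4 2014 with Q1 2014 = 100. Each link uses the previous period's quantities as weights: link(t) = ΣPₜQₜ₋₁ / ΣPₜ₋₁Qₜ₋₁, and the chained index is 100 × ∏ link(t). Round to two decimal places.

106.23

Link Q1 2014→Q2 2014:
ΣP(Q2 2014)Q(Q1 2014) = 2×395 + 20×11 + 3×149 + 2×239 = 790 + 220 + 447 + 478 = 1935
ΣP(Q1 2014)Q(Q1 2014) = 2×395 + 22×11 + 3×149 + 2×239 = 790 + 242 + 447 + 478 = 1957
link = 1935/1957 = 0.988758
Link Q2 2014→Q3 2014:
ΣP(Q3 2014)Q(Q2 2014) = 2×369 + 26×13 + 3×161 + 2×193 = 738 + 338 + 483 + 386 = 1945
ΣP(Q2 2014)Q(Q2 2014) = 2×369 + 20×13 + 3×161 + 2×193 = 738 + 260 + 483 + 386 = 1867
link = 1945/1867 = 1.041778
Link Q3 2014→Q4 2014:
ΣP(Q4 2014)Q(Q3 2014) = 2×450 + 31×13 + 3×163 + 2×175 = 900 + 403 + 489 + 350 = 2142
ΣP(Q3 2014)Q(Q3 2014) = 2×450 + 26×13 + 3×163 + 2×175 = 900 + 338 + 489 + 350 = 2077
link = 2142/2077 = 1.031295
Chained index = 100 × 0.988758 × 1.041778 × 1.031295 = 106.2303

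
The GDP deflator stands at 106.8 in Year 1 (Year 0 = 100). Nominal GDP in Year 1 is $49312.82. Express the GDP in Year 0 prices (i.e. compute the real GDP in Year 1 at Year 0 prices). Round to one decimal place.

Real = Nominal ÷ (Index/100) = 49312.82 ÷ (106.8/100)
     = 49312.82 ÷ 1.068 = 46173.0524

46173.1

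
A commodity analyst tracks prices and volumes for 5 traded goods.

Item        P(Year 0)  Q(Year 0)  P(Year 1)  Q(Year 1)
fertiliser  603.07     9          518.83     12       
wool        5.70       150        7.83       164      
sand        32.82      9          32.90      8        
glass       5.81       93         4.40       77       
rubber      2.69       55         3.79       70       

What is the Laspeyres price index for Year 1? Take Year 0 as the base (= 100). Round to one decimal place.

93.0

Laspeyres price index uses base-period quantities as weights.
ΣP(Year 1)·Q(Year 0) = 518.83×9 + 7.83×150 + 32.90×9 + 4.40×93 + 3.79×55 = 4669.47 + 1174.5 + 296.1 + 409.2 + 208.45 = 6757.72
ΣP(Year 0)·Q(Year 0) = 603.07×9 + 5.70×150 + 32.82×9 + 5.81×93 + 2.69×55 = 5427.63 + 855 + 295.38 + 540.33 + 147.95 = 7266.29
Index = 6757.72 / 7266.29 × 100 = 93.0010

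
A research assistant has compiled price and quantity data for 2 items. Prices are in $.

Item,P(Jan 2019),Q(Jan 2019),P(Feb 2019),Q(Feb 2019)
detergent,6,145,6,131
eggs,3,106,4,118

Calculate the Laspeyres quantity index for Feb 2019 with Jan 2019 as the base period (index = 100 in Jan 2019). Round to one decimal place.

96.0

Laspeyres quantity index uses base-period prices as weights.
ΣP(Jan 2019)·Q(Feb 2019) = 6×131 + 3×118 = 786 + 354 = 1140
ΣP(Jan 2019)·Q(Jan 2019) = 6×145 + 3×106 = 870 + 318 = 1188
Index = 1140 / 1188 × 100 = 95.9596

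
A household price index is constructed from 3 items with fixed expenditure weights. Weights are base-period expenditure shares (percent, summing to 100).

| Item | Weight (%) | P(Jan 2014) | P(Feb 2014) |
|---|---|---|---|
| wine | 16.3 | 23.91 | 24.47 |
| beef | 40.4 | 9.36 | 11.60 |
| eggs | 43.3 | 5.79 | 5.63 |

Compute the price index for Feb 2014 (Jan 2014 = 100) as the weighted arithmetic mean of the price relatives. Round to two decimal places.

wine: 16.3 × (24.47/23.91) = 16.3 × 1.023421 = 16.6818
beef: 40.4 × (11.60/9.36) = 40.4 × 1.239316 = 50.0684
eggs: 43.3 × (5.63/5.79) = 43.3 × 0.972366 = 42.1035
Index = Σ wᵢ·(p₁ᵢ/p₀ᵢ) = 16.6818 + 50.0684 + 42.1035 = 108.8536

108.85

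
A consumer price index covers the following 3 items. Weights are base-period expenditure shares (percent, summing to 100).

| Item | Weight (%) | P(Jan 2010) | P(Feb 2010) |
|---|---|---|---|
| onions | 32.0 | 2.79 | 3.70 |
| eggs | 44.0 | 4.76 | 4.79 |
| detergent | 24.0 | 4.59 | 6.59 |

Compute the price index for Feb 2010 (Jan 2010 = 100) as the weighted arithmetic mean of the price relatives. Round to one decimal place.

onions: 32.0 × (3.70/2.79) = 32.0 × 1.326165 = 42.4373
eggs: 44.0 × (4.79/4.76) = 44.0 × 1.006303 = 44.2773
detergent: 24.0 × (6.59/4.59) = 24.0 × 1.435730 = 34.4575
Index = Σ wᵢ·(p₁ᵢ/p₀ᵢ) = 42.4373 + 44.2773 + 34.4575 = 121.1721

121.2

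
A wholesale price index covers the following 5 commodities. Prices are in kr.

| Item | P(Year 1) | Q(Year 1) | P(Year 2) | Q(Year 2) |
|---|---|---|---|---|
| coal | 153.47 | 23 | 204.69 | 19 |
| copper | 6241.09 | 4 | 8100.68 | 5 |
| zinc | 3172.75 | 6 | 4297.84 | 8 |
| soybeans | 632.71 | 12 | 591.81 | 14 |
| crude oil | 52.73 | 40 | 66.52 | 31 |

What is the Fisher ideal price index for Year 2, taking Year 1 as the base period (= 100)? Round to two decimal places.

Laspeyres component (base-period weights):
ΣP(Year 2)Q(Year 1) = 204.69×23 + 8100.68×4 + 4297.84×6 + 591.81×12 + 66.52×40 = 4707.87 + 32402.72 + 25787.04 + 7101.72 + 2660.8 = 72660.15
ΣP(Year 1)Q(Year 1) = 153.47×23 + 6241.09×4 + 3172.75×6 + 632.71×12 + 52.73×40 = 3529.81 + 24964.36 + 19036.5 + 7592.52 + 2109.2 = 57232.39
L = 72660.15 / 57232.39 × 100 = 126.9563
Paasche component (current-period weights):
ΣP(Year 2)Q(Year 2) = 204.69×19 + 8100.68×5 + 4297.84×8 + 591.81×14 + 66.52×31 = 3889.11 + 40503.4 + 34382.72 + 8285.34 + 2062.12 = 89122.69
ΣP(Year 1)Q(Year 2) = 153.47×19 + 6241.09×5 + 3172.75×8 + 632.71×14 + 52.73×31 = 2915.93 + 31205.45 + 25382 + 8857.94 + 1634.63 = 69995.95
P = 89122.69 / 69995.95 × 100 = 127.3255
Fisher = √(L × P) = √(126.9563 × 127.3255) = 127.1408

127.14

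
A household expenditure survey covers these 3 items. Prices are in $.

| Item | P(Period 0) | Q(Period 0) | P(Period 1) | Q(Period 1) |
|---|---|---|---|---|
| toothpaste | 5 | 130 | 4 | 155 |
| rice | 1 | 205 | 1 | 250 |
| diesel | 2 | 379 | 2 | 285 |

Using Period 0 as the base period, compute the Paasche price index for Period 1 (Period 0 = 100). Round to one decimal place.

90.3

Paasche price index uses current-period quantities as weights.
ΣP(Period 1)·Q(Period 1) = 4×155 + 1×250 + 2×285 = 620 + 250 + 570 = 1440
ΣP(Period 0)·Q(Period 1) = 5×155 + 1×250 + 2×285 = 775 + 250 + 570 = 1595
Index = 1440 / 1595 × 100 = 90.2821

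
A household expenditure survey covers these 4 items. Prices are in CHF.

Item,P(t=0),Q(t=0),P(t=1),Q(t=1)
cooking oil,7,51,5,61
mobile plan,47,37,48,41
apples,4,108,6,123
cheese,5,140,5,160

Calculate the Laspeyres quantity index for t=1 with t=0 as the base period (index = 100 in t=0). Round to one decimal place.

Laspeyres quantity index uses base-period prices as weights.
ΣP(t=0)·Q(t=1) = 7×61 + 47×41 + 4×123 + 5×160 = 427 + 1927 + 492 + 800 = 3646
ΣP(t=0)·Q(t=0) = 7×51 + 47×37 + 4×108 + 5×140 = 357 + 1739 + 432 + 700 = 3228
Index = 3646 / 3228 × 100 = 112.9492

112.9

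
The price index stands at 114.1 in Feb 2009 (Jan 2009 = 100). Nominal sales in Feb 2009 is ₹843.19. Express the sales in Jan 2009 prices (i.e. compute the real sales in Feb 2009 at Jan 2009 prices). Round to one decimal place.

Real = Nominal ÷ (Index/100) = 843.19 ÷ (114.1/100)
     = 843.19 ÷ 1.141 = 738.9921

739.0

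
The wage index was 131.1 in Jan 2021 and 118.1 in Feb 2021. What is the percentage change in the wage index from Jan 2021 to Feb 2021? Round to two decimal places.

Change = (118.1 − 131.1) / 131.1 × 100
       = -13.0 / 131.1 × 100 = -9.9161%

-9.92%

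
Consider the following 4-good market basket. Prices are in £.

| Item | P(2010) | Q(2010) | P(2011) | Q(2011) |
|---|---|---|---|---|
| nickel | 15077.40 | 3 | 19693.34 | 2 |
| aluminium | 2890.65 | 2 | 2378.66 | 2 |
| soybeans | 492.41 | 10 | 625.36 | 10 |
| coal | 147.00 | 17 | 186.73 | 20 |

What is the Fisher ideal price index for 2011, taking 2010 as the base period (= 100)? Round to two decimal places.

124.48

Laspeyres component (base-period weights):
ΣP(2011)Q(2010) = 19693.34×3 + 2378.66×2 + 625.36×10 + 186.73×17 = 59080.02 + 4757.32 + 6253.6 + 3174.41 = 73265.35
ΣP(2010)Q(2010) = 15077.40×3 + 2890.65×2 + 492.41×10 + 147.00×17 = 45232.2 + 5781.3 + 4924.1 + 2499 = 58436.6
L = 73265.35 / 58436.6 × 100 = 125.3758
Paasche component (current-period weights):
ΣP(2011)Q(2011) = 19693.34×2 + 2378.66×2 + 625.36×10 + 186.73×20 = 39386.68 + 4757.32 + 6253.6 + 3734.6 = 54132.2
ΣP(2010)Q(2011) = 15077.40×2 + 2890.65×2 + 492.41×10 + 147.00×20 = 30154.8 + 5781.3 + 4924.1 + 2940 = 43800.2
P = 54132.2 / 43800.2 × 100 = 123.5889
Fisher = √(L × P) = √(125.3758 × 123.5889) = 124.4792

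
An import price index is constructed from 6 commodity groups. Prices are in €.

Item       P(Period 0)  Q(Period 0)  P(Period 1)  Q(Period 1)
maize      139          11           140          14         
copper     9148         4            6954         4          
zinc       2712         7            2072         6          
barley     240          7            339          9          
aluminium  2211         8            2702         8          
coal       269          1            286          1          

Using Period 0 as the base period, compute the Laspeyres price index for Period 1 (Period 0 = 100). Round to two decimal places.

Laspeyres price index uses base-period quantities as weights.
ΣP(Period 1)·Q(Period 0) = 140×11 + 6954×4 + 2072×7 + 339×7 + 2702×8 + 286×1 = 1540 + 27816 + 14504 + 2373 + 21616 + 286 = 68135
ΣP(Period 0)·Q(Period 0) = 139×11 + 9148×4 + 2712×7 + 240×7 + 2211×8 + 269×1 = 1529 + 36592 + 18984 + 1680 + 17688 + 269 = 76742
Index = 68135 / 76742 × 100 = 88.7845

88.78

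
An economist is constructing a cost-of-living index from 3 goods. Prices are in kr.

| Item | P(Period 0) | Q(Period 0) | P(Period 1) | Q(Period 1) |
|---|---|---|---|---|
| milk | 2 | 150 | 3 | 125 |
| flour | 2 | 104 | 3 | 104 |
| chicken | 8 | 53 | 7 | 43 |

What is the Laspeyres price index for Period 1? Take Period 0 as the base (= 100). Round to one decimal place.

Laspeyres price index uses base-period quantities as weights.
ΣP(Period 1)·Q(Period 0) = 3×150 + 3×104 + 7×53 = 450 + 312 + 371 = 1133
ΣP(Period 0)·Q(Period 0) = 2×150 + 2×104 + 8×53 = 300 + 208 + 424 = 932
Index = 1133 / 932 × 100 = 121.5665

121.6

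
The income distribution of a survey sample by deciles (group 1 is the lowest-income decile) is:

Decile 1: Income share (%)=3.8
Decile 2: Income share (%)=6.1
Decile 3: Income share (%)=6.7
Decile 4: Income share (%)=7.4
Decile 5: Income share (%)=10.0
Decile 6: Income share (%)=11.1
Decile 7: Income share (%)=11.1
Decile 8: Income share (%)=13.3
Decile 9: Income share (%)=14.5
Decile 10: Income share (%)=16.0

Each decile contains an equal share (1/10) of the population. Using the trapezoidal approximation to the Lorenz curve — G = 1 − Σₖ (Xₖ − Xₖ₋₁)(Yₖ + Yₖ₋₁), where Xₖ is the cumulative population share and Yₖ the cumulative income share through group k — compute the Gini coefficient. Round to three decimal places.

Cumulative income shares Yₖ: 0.0380, 0.0990, 0.1660, 0.2400, 0.3400, 0.4510, 0.5620, 0.6950, 0.8400, 1.0000
Σ (Xₖ−Xₖ₋₁)(Yₖ+Yₖ₋₁) = (1/10)(0.0380+0.0000) + (1/10)(0.0990+0.0380) + (1/10)(0.1660+0.0990) + (1/10)(0.2400+0.1660) + (1/10)(0.3400+0.2400) + (1/10)(0.4510+0.3400) + (1/10)(0.5620+0.4510) + (1/10)(0.6950+0.5620) + (1/10)(0.8400+0.6950) + (1/10)(1.0000+0.8400)
  = 0.0038 + 0.0137 + 0.0265 + 0.0406 + 0.0580 + 0.0791 + 0.1013 + 0.1257 + 0.1535 + 0.1840 = 0.7862
G = 1 − 0.7862 = 0.2138

0.214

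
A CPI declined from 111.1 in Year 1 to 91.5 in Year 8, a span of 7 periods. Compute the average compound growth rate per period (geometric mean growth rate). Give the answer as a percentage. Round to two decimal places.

-2.73%

Growth factor = (91.5/111.1)^(1/7) = (0.823582)^(1/7) = 0.972653
Growth rate = 0.972653 − 1 = -0.027347 = -2.7347%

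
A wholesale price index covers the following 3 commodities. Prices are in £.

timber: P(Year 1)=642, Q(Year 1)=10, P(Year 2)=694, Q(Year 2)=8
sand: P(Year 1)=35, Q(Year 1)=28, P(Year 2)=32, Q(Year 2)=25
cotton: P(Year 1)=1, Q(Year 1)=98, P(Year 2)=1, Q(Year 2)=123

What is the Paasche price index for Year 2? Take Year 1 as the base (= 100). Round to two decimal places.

105.56

Paasche price index uses current-period quantities as weights.
ΣP(Year 2)·Q(Year 2) = 694×8 + 32×25 + 1×123 = 5552 + 800 + 123 = 6475
ΣP(Year 1)·Q(Year 2) = 642×8 + 35×25 + 1×123 = 5136 + 875 + 123 = 6134
Index = 6475 / 6134 × 100 = 105.5592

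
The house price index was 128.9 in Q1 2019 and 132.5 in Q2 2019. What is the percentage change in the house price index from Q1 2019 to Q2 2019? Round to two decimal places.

Change = (132.5 − 128.9) / 128.9 × 100
       = 3.6 / 128.9 × 100 = 2.7929%

2.79%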